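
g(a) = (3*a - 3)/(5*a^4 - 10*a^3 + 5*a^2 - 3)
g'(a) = (3*a - 3)*(-20*a^3 + 30*a^2 - 10*a)/(5*a^4 - 10*a^3 + 5*a^2 - 3)^2 + 3/(5*a^4 - 10*a^3 + 5*a^2 - 3) = 3*(5*a^4 - 10*a^3 + 5*a^2 - 10*a*(a - 1)*(2*a^2 - 3*a + 1) - 3)/(5*a^4 - 10*a^3 + 5*a^2 - 3)^2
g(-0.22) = 1.39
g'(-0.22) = -3.17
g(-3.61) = -0.01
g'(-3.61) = -0.01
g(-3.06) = -0.02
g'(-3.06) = -0.01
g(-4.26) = -0.01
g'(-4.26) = -0.00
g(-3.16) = -0.01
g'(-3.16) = -0.01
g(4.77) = 0.01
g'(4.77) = -0.00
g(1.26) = -0.32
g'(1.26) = -1.86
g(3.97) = 0.01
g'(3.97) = -0.01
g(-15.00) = 0.00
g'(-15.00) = 0.00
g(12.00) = 0.00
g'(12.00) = 0.00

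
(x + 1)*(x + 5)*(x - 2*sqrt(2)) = x^3 - 2*sqrt(2)*x^2 + 6*x^2 - 12*sqrt(2)*x + 5*x - 10*sqrt(2)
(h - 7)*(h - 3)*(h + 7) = h^3 - 3*h^2 - 49*h + 147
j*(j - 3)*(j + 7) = j^3 + 4*j^2 - 21*j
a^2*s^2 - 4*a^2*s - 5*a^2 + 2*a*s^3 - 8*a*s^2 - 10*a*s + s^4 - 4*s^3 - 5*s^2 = (a + s)^2*(s - 5)*(s + 1)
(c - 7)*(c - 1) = c^2 - 8*c + 7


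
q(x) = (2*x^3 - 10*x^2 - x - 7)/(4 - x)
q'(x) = (6*x^2 - 20*x - 1)/(4 - x) + (2*x^3 - 10*x^2 - x - 7)/(4 - x)^2 = (-4*x^3 + 34*x^2 - 80*x - 11)/(x^2 - 8*x + 16)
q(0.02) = -1.76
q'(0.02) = -0.79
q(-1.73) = -7.95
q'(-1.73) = 7.61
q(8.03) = -93.23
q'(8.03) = -32.77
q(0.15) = -1.91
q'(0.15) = -1.50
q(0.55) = -2.97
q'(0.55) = -3.81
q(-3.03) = -21.54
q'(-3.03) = 13.25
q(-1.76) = -8.18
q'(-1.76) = 7.74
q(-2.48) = -14.90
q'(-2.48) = 10.90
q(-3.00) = -21.14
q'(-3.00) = 13.12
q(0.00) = -1.75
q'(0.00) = -0.69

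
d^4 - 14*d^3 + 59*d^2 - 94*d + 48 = (d - 8)*(d - 3)*(d - 2)*(d - 1)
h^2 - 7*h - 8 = (h - 8)*(h + 1)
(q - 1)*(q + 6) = q^2 + 5*q - 6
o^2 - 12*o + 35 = (o - 7)*(o - 5)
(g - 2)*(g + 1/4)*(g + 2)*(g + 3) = g^4 + 13*g^3/4 - 13*g^2/4 - 13*g - 3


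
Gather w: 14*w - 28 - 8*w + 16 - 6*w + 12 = 0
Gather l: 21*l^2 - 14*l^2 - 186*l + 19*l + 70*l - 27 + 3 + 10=7*l^2 - 97*l - 14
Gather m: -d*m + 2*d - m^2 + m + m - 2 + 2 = 2*d - m^2 + m*(2 - d)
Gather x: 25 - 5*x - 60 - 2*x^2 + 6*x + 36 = -2*x^2 + x + 1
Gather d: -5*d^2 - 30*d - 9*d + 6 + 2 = -5*d^2 - 39*d + 8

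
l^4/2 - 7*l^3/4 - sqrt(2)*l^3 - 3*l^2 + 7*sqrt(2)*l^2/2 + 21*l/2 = l*(l/2 + sqrt(2)/2)*(l - 7/2)*(l - 3*sqrt(2))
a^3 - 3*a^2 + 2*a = a*(a - 2)*(a - 1)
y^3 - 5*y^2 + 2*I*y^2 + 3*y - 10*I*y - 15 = (y - 5)*(y - I)*(y + 3*I)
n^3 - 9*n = n*(n - 3)*(n + 3)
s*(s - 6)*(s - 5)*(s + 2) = s^4 - 9*s^3 + 8*s^2 + 60*s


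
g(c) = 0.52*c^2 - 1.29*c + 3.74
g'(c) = 1.04*c - 1.29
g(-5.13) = 24.04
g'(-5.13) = -6.63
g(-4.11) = 17.83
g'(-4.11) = -5.56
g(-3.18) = 13.10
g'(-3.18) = -4.60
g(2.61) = 3.92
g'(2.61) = 1.42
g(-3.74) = 15.84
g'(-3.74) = -5.18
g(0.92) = 2.99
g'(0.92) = -0.33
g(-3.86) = 16.47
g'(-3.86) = -5.30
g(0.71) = 3.09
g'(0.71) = -0.55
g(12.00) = 63.14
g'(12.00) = 11.19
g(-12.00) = 94.10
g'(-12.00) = -13.77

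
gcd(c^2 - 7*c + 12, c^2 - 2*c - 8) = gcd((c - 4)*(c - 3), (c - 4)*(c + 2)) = c - 4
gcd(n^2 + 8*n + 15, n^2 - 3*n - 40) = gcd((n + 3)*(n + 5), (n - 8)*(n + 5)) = n + 5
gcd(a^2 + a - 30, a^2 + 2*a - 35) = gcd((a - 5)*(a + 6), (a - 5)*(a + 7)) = a - 5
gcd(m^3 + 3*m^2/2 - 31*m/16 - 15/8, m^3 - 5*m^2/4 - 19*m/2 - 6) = m^2 + 11*m/4 + 3/2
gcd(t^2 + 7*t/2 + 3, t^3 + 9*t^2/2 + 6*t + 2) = t + 2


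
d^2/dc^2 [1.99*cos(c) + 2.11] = -1.99*cos(c)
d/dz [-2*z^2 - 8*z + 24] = -4*z - 8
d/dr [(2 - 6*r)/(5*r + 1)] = -16/(5*r + 1)^2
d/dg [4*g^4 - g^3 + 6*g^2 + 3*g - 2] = 16*g^3 - 3*g^2 + 12*g + 3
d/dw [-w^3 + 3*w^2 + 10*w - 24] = -3*w^2 + 6*w + 10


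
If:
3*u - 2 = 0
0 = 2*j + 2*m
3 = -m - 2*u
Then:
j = 13/3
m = -13/3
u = 2/3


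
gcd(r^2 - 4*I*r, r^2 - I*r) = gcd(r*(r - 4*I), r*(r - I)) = r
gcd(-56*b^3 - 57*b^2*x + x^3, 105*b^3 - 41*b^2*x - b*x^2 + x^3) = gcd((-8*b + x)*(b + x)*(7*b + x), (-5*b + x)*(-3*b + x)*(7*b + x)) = 7*b + x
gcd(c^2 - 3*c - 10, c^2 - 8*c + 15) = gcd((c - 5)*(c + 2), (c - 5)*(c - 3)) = c - 5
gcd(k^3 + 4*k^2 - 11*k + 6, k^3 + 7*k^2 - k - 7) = k - 1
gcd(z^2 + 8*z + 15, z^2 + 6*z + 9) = z + 3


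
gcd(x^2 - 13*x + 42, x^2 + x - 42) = x - 6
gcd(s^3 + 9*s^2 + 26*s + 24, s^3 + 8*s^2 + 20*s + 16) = s^2 + 6*s + 8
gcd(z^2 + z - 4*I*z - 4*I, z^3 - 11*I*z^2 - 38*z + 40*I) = z - 4*I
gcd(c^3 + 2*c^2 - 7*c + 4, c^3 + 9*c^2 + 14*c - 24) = c^2 + 3*c - 4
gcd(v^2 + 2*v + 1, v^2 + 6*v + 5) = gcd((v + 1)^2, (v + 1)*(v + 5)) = v + 1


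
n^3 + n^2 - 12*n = n*(n - 3)*(n + 4)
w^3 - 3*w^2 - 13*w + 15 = (w - 5)*(w - 1)*(w + 3)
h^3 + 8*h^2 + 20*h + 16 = (h + 2)^2*(h + 4)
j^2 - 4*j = j*(j - 4)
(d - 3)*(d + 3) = d^2 - 9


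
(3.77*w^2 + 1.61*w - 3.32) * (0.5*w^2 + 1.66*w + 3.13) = 1.885*w^4 + 7.0632*w^3 + 12.8127*w^2 - 0.4719*w - 10.3916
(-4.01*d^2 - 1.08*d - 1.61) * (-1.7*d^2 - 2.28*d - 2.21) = 6.817*d^4 + 10.9788*d^3 + 14.0615*d^2 + 6.0576*d + 3.5581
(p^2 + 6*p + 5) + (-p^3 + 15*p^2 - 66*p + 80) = -p^3 + 16*p^2 - 60*p + 85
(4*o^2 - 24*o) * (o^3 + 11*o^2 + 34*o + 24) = 4*o^5 + 20*o^4 - 128*o^3 - 720*o^2 - 576*o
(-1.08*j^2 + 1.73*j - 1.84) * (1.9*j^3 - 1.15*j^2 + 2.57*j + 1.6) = -2.052*j^5 + 4.529*j^4 - 8.2611*j^3 + 4.8341*j^2 - 1.9608*j - 2.944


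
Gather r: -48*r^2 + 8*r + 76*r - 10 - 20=-48*r^2 + 84*r - 30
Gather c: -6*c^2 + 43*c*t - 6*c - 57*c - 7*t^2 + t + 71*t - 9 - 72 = -6*c^2 + c*(43*t - 63) - 7*t^2 + 72*t - 81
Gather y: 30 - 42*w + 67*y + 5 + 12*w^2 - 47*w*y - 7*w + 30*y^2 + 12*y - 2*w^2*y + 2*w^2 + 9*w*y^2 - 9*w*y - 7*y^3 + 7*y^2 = 14*w^2 - 49*w - 7*y^3 + y^2*(9*w + 37) + y*(-2*w^2 - 56*w + 79) + 35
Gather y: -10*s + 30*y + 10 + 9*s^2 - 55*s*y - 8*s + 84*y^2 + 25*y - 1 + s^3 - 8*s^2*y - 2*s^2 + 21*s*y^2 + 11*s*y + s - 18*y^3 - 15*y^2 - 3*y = s^3 + 7*s^2 - 17*s - 18*y^3 + y^2*(21*s + 69) + y*(-8*s^2 - 44*s + 52) + 9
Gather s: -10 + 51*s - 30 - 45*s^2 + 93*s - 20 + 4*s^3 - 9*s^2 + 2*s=4*s^3 - 54*s^2 + 146*s - 60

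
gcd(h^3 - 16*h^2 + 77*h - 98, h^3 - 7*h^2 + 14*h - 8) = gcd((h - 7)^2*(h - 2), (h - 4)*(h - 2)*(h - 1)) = h - 2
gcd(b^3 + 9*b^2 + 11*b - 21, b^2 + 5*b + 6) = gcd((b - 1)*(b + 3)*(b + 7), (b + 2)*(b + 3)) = b + 3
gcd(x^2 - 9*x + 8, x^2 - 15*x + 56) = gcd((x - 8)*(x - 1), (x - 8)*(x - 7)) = x - 8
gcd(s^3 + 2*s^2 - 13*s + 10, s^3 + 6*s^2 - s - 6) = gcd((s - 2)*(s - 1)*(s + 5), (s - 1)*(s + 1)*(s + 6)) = s - 1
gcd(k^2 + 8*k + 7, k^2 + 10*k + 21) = k + 7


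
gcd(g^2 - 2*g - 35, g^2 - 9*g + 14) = g - 7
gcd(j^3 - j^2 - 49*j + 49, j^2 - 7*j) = j - 7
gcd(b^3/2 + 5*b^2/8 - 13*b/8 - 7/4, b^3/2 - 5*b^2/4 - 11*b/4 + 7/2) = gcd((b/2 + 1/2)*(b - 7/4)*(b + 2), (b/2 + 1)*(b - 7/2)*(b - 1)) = b + 2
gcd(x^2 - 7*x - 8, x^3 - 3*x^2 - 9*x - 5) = x + 1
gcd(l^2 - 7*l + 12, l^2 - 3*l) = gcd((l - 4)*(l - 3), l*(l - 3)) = l - 3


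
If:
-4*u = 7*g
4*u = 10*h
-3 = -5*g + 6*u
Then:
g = 6/31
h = -21/155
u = -21/62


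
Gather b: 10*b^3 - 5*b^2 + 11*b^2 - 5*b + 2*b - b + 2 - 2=10*b^3 + 6*b^2 - 4*b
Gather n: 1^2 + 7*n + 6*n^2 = 6*n^2 + 7*n + 1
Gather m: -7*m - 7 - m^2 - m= -m^2 - 8*m - 7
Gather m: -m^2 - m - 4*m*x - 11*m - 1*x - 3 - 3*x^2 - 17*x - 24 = -m^2 + m*(-4*x - 12) - 3*x^2 - 18*x - 27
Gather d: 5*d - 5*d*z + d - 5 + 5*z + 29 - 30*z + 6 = d*(6 - 5*z) - 25*z + 30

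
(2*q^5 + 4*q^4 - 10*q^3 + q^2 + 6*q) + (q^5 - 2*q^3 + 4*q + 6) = 3*q^5 + 4*q^4 - 12*q^3 + q^2 + 10*q + 6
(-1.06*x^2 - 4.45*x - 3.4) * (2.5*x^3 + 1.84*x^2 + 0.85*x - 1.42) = -2.65*x^5 - 13.0754*x^4 - 17.589*x^3 - 8.5333*x^2 + 3.429*x + 4.828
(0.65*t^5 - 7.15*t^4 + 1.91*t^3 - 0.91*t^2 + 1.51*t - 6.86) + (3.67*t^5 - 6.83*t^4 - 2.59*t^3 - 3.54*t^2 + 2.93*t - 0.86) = 4.32*t^5 - 13.98*t^4 - 0.68*t^3 - 4.45*t^2 + 4.44*t - 7.72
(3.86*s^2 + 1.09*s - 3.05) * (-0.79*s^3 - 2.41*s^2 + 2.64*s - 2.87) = -3.0494*s^5 - 10.1637*s^4 + 9.973*s^3 - 0.850099999999999*s^2 - 11.1803*s + 8.7535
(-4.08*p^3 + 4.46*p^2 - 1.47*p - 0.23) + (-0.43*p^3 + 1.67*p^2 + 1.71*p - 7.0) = -4.51*p^3 + 6.13*p^2 + 0.24*p - 7.23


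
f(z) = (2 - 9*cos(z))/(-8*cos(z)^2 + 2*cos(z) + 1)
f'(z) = (2 - 9*cos(z))*(-16*sin(z)*cos(z) + 2*sin(z))/(-8*cos(z)^2 + 2*cos(z) + 1)^2 + 9*sin(z)/(-8*cos(z)^2 + 2*cos(z) + 1)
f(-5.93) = 1.55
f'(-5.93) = 0.92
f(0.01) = 1.40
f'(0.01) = 0.02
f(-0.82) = 3.05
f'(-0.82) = -9.77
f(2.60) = -1.47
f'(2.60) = 1.11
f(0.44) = 1.64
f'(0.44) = 1.31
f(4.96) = -0.20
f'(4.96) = -9.02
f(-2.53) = -1.56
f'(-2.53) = -1.39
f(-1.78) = 16.15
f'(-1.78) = -387.71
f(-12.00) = 1.86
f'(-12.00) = 2.21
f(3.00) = -1.24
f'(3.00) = 0.21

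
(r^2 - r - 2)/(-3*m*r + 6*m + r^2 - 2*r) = (r + 1)/(-3*m + r)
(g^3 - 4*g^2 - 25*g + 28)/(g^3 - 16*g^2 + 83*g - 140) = (g^2 + 3*g - 4)/(g^2 - 9*g + 20)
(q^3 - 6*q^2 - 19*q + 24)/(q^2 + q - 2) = (q^2 - 5*q - 24)/(q + 2)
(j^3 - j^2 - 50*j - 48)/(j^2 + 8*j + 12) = (j^2 - 7*j - 8)/(j + 2)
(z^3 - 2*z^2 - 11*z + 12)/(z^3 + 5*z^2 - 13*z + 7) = (z^2 - z - 12)/(z^2 + 6*z - 7)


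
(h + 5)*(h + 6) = h^2 + 11*h + 30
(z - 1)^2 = z^2 - 2*z + 1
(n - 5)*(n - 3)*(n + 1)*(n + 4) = n^4 - 3*n^3 - 21*n^2 + 43*n + 60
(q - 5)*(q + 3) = q^2 - 2*q - 15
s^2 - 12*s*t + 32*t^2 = (s - 8*t)*(s - 4*t)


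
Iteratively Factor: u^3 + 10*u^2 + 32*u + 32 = (u + 4)*(u^2 + 6*u + 8) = (u + 4)^2*(u + 2)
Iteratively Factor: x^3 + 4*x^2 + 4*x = (x + 2)*(x^2 + 2*x) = (x + 2)^2*(x)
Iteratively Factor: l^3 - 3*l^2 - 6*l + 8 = (l - 4)*(l^2 + l - 2) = (l - 4)*(l - 1)*(l + 2)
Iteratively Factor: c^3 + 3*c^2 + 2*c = (c + 1)*(c^2 + 2*c) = (c + 1)*(c + 2)*(c)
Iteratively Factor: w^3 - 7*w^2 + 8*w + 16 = (w - 4)*(w^2 - 3*w - 4) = (w - 4)^2*(w + 1)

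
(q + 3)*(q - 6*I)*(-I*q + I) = -I*q^3 - 6*q^2 - 2*I*q^2 - 12*q + 3*I*q + 18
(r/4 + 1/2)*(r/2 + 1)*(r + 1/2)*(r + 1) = r^4/8 + 11*r^3/16 + 21*r^2/16 + r + 1/4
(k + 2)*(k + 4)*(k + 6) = k^3 + 12*k^2 + 44*k + 48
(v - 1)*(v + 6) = v^2 + 5*v - 6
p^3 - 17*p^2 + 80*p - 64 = (p - 8)^2*(p - 1)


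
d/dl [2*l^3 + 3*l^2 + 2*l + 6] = 6*l^2 + 6*l + 2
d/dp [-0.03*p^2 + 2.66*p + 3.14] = 2.66 - 0.06*p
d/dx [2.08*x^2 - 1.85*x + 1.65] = 4.16*x - 1.85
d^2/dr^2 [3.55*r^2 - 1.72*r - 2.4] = 7.10000000000000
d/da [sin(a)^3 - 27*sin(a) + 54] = 3*(sin(a)^2 - 9)*cos(a)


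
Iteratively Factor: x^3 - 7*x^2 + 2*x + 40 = (x - 5)*(x^2 - 2*x - 8) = (x - 5)*(x + 2)*(x - 4)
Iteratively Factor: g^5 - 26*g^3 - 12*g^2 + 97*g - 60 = (g + 4)*(g^4 - 4*g^3 - 10*g^2 + 28*g - 15) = (g + 3)*(g + 4)*(g^3 - 7*g^2 + 11*g - 5) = (g - 5)*(g + 3)*(g + 4)*(g^2 - 2*g + 1) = (g - 5)*(g - 1)*(g + 3)*(g + 4)*(g - 1)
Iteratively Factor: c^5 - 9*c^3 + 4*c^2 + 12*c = (c)*(c^4 - 9*c^2 + 4*c + 12) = c*(c + 1)*(c^3 - c^2 - 8*c + 12) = c*(c - 2)*(c + 1)*(c^2 + c - 6) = c*(c - 2)*(c + 1)*(c + 3)*(c - 2)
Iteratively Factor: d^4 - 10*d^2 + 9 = (d - 3)*(d^3 + 3*d^2 - d - 3) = (d - 3)*(d - 1)*(d^2 + 4*d + 3) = (d - 3)*(d - 1)*(d + 1)*(d + 3)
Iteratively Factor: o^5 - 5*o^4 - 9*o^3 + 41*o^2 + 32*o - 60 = (o + 2)*(o^4 - 7*o^3 + 5*o^2 + 31*o - 30) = (o - 3)*(o + 2)*(o^3 - 4*o^2 - 7*o + 10) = (o - 3)*(o - 1)*(o + 2)*(o^2 - 3*o - 10) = (o - 5)*(o - 3)*(o - 1)*(o + 2)*(o + 2)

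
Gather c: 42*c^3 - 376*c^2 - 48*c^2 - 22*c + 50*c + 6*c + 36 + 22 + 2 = 42*c^3 - 424*c^2 + 34*c + 60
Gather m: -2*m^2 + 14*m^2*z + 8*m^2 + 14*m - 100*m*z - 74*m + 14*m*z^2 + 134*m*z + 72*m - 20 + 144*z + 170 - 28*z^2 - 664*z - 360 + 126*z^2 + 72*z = m^2*(14*z + 6) + m*(14*z^2 + 34*z + 12) + 98*z^2 - 448*z - 210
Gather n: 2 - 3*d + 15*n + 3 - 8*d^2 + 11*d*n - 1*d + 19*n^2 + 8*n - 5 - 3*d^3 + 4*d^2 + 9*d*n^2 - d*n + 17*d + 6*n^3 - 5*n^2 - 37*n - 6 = -3*d^3 - 4*d^2 + 13*d + 6*n^3 + n^2*(9*d + 14) + n*(10*d - 14) - 6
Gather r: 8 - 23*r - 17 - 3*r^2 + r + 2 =-3*r^2 - 22*r - 7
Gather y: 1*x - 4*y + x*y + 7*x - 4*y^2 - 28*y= 8*x - 4*y^2 + y*(x - 32)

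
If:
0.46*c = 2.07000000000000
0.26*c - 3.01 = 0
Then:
No Solution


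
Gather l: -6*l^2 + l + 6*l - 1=-6*l^2 + 7*l - 1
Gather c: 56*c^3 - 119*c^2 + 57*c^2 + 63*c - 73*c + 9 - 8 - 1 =56*c^3 - 62*c^2 - 10*c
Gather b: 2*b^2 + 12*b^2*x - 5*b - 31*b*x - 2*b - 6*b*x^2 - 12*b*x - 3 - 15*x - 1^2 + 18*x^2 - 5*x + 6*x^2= b^2*(12*x + 2) + b*(-6*x^2 - 43*x - 7) + 24*x^2 - 20*x - 4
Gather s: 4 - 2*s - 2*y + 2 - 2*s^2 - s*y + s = -2*s^2 + s*(-y - 1) - 2*y + 6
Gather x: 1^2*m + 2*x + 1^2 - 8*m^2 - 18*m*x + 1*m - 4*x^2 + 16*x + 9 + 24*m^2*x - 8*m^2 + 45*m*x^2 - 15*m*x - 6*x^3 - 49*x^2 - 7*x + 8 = -16*m^2 + 2*m - 6*x^3 + x^2*(45*m - 53) + x*(24*m^2 - 33*m + 11) + 18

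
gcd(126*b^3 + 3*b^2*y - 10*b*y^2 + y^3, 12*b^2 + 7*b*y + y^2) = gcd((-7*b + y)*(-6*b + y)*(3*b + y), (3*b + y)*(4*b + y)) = 3*b + y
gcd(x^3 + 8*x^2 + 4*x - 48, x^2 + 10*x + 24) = x^2 + 10*x + 24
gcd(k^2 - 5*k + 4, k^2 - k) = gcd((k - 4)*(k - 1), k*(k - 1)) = k - 1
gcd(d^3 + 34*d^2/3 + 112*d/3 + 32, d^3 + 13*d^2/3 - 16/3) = d^2 + 16*d/3 + 16/3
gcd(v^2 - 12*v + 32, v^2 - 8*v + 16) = v - 4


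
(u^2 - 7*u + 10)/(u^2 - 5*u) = (u - 2)/u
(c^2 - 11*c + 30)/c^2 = 1 - 11/c + 30/c^2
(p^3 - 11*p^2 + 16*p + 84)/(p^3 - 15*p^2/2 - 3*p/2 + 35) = 2*(p - 6)/(2*p - 5)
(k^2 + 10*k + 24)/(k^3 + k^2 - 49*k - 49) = (k^2 + 10*k + 24)/(k^3 + k^2 - 49*k - 49)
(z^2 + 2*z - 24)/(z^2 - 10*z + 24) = (z + 6)/(z - 6)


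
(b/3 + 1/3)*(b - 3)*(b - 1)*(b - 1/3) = b^4/3 - 10*b^3/9 + 10*b/9 - 1/3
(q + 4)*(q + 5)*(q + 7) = q^3 + 16*q^2 + 83*q + 140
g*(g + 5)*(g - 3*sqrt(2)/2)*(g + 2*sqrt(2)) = g^4 + sqrt(2)*g^3/2 + 5*g^3 - 6*g^2 + 5*sqrt(2)*g^2/2 - 30*g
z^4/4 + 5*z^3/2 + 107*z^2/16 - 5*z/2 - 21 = (z/4 + 1)*(z - 3/2)*(z + 7/2)*(z + 4)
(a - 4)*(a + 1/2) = a^2 - 7*a/2 - 2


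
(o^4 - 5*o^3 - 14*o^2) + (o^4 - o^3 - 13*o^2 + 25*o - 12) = 2*o^4 - 6*o^3 - 27*o^2 + 25*o - 12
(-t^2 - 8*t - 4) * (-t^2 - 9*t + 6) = t^4 + 17*t^3 + 70*t^2 - 12*t - 24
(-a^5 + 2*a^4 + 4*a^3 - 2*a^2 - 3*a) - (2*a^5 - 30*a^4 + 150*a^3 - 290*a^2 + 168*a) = -3*a^5 + 32*a^4 - 146*a^3 + 288*a^2 - 171*a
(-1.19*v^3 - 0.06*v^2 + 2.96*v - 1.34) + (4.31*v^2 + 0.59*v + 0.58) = -1.19*v^3 + 4.25*v^2 + 3.55*v - 0.76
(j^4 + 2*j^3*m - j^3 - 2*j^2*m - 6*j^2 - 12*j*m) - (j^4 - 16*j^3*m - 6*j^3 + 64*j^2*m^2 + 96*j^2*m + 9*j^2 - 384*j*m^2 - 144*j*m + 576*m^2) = 18*j^3*m + 5*j^3 - 64*j^2*m^2 - 98*j^2*m - 15*j^2 + 384*j*m^2 + 132*j*m - 576*m^2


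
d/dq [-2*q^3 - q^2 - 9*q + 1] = -6*q^2 - 2*q - 9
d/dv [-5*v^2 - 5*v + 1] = -10*v - 5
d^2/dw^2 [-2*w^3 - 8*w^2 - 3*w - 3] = -12*w - 16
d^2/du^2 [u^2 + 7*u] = 2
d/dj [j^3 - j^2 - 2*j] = 3*j^2 - 2*j - 2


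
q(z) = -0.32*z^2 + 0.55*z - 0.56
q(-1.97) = -2.89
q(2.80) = -1.53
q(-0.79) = -1.19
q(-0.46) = -0.88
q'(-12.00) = 8.23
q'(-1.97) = 1.81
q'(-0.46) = 0.84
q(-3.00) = -5.09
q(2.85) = -1.59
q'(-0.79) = 1.06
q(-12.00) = -53.24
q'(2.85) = -1.27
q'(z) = 0.55 - 0.64*z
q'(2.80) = -1.24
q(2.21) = -0.91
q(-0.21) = -0.69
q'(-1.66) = 1.61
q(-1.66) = -2.35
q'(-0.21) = 0.68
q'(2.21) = -0.86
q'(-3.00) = 2.47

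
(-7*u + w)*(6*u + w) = -42*u^2 - u*w + w^2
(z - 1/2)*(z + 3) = z^2 + 5*z/2 - 3/2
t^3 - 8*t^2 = t^2*(t - 8)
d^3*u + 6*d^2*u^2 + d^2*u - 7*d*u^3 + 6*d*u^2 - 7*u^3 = (d - u)*(d + 7*u)*(d*u + u)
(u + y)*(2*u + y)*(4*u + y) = 8*u^3 + 14*u^2*y + 7*u*y^2 + y^3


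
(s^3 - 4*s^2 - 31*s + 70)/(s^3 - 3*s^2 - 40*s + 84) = (s + 5)/(s + 6)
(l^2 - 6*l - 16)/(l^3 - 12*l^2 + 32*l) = (l + 2)/(l*(l - 4))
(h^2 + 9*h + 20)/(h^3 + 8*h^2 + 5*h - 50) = (h + 4)/(h^2 + 3*h - 10)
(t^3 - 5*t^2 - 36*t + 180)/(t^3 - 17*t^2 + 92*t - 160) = (t^2 - 36)/(t^2 - 12*t + 32)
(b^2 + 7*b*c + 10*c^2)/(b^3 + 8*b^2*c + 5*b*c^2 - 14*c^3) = (b + 5*c)/(b^2 + 6*b*c - 7*c^2)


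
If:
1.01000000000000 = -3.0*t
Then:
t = -0.34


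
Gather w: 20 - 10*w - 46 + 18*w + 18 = 8*w - 8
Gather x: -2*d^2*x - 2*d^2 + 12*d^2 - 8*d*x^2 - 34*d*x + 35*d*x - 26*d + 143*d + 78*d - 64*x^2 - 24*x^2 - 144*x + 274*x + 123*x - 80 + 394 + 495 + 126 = 10*d^2 + 195*d + x^2*(-8*d - 88) + x*(-2*d^2 + d + 253) + 935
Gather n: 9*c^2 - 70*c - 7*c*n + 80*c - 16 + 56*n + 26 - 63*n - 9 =9*c^2 + 10*c + n*(-7*c - 7) + 1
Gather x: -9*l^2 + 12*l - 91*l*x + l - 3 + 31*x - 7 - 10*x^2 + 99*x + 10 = -9*l^2 + 13*l - 10*x^2 + x*(130 - 91*l)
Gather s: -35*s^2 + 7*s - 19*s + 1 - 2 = -35*s^2 - 12*s - 1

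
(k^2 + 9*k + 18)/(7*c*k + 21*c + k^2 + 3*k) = (k + 6)/(7*c + k)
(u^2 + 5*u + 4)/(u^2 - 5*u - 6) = (u + 4)/(u - 6)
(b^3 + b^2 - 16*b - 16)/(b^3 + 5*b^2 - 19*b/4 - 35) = 4*(b^2 - 3*b - 4)/(4*b^2 + 4*b - 35)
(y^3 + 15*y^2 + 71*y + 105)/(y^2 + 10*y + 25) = (y^2 + 10*y + 21)/(y + 5)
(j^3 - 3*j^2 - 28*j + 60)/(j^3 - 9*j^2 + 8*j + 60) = (j^2 + 3*j - 10)/(j^2 - 3*j - 10)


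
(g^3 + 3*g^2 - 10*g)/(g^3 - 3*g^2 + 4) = g*(g + 5)/(g^2 - g - 2)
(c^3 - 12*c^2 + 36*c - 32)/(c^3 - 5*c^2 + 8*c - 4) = (c - 8)/(c - 1)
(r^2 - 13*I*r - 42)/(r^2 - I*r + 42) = (r - 6*I)/(r + 6*I)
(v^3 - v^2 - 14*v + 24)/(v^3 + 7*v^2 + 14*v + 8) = (v^2 - 5*v + 6)/(v^2 + 3*v + 2)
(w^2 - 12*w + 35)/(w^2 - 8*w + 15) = (w - 7)/(w - 3)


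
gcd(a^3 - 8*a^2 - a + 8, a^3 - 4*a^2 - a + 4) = a^2 - 1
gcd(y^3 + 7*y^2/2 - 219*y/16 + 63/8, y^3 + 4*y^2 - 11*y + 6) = y + 6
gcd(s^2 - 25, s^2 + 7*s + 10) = s + 5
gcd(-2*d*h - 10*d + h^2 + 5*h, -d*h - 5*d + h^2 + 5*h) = h + 5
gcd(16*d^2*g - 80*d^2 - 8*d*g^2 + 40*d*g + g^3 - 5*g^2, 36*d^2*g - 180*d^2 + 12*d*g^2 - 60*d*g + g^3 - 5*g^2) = g - 5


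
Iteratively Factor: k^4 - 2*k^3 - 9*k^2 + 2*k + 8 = (k + 1)*(k^3 - 3*k^2 - 6*k + 8) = (k - 4)*(k + 1)*(k^2 + k - 2) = (k - 4)*(k - 1)*(k + 1)*(k + 2)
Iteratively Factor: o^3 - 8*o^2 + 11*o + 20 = (o - 5)*(o^2 - 3*o - 4) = (o - 5)*(o + 1)*(o - 4)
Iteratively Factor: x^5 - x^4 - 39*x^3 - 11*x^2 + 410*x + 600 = (x - 5)*(x^4 + 4*x^3 - 19*x^2 - 106*x - 120) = (x - 5)*(x + 4)*(x^3 - 19*x - 30) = (x - 5)*(x + 3)*(x + 4)*(x^2 - 3*x - 10) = (x - 5)*(x + 2)*(x + 3)*(x + 4)*(x - 5)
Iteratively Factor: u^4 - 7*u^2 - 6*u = (u - 3)*(u^3 + 3*u^2 + 2*u) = u*(u - 3)*(u^2 + 3*u + 2) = u*(u - 3)*(u + 1)*(u + 2)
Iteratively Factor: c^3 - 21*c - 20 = (c - 5)*(c^2 + 5*c + 4) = (c - 5)*(c + 4)*(c + 1)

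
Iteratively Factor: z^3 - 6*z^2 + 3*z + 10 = (z + 1)*(z^2 - 7*z + 10) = (z - 2)*(z + 1)*(z - 5)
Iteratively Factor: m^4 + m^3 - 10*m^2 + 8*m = (m)*(m^3 + m^2 - 10*m + 8) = m*(m - 1)*(m^2 + 2*m - 8) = m*(m - 2)*(m - 1)*(m + 4)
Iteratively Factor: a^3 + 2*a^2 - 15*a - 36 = (a - 4)*(a^2 + 6*a + 9) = (a - 4)*(a + 3)*(a + 3)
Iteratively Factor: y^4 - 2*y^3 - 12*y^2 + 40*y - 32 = (y - 2)*(y^3 - 12*y + 16) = (y - 2)^2*(y^2 + 2*y - 8) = (y - 2)^3*(y + 4)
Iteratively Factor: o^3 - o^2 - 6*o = (o - 3)*(o^2 + 2*o) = o*(o - 3)*(o + 2)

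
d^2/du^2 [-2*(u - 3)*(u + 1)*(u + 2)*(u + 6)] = -24*u^2 - 72*u + 28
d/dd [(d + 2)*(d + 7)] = 2*d + 9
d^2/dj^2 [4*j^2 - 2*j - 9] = 8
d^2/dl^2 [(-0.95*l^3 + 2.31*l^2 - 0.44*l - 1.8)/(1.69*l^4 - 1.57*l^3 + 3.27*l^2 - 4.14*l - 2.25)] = (-5.42658999999999*l^9 + 39.585546*l^8 - 20.355036*l^7 - 201.093226*l^6 + 266.479044*l^5 - 76.217616*l^4 + 62.839008*l^3 - 200.28411*l^2 + 136.07919*l - 56.60361)/(4.826809*l^12 - 13.452231*l^11 + 40.515384*l^10 - 91.400401*l^9 + 125.022969*l^8 - 182.431359*l^7 + 158.146506*l^6 - 49.771584*l^5 + 33.881976*l^4 + 87.957981*l^3 - 66.029175*l^2 - 62.87625*l - 11.390625)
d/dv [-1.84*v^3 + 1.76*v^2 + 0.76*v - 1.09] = -5.52*v^2 + 3.52*v + 0.76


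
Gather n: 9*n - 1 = 9*n - 1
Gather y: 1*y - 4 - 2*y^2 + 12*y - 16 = -2*y^2 + 13*y - 20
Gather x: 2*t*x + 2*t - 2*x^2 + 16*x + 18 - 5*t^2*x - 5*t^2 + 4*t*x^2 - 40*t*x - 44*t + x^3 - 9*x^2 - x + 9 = -5*t^2 - 42*t + x^3 + x^2*(4*t - 11) + x*(-5*t^2 - 38*t + 15) + 27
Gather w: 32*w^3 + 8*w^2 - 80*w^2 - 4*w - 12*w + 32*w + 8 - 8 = 32*w^3 - 72*w^2 + 16*w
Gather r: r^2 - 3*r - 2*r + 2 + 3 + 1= r^2 - 5*r + 6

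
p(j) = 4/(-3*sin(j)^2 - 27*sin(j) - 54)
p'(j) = 4*(6*sin(j)*cos(j) + 27*cos(j))/(-3*sin(j)^2 - 27*sin(j) - 54)^2 = 4*(2*sin(j) + 9)*cos(j)/(3*(sin(j)^2 + 9*sin(j) + 18)^2)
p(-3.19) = -0.07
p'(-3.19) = -0.04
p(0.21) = -0.07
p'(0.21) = 0.03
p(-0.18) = -0.08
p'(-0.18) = 0.04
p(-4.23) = -0.05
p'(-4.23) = -0.01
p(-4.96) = -0.05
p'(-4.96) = 0.00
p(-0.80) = -0.11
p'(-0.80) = 0.05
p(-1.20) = -0.13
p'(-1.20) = 0.03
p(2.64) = -0.06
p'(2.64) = -0.02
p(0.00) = -0.07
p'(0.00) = 0.04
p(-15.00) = -0.11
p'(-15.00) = -0.05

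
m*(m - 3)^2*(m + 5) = m^4 - m^3 - 21*m^2 + 45*m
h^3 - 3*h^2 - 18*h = h*(h - 6)*(h + 3)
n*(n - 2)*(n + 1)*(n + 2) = n^4 + n^3 - 4*n^2 - 4*n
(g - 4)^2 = g^2 - 8*g + 16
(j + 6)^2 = j^2 + 12*j + 36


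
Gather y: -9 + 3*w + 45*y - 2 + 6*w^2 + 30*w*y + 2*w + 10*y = 6*w^2 + 5*w + y*(30*w + 55) - 11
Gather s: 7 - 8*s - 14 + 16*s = 8*s - 7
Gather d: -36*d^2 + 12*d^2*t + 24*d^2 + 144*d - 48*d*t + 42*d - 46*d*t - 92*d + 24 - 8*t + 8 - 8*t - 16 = d^2*(12*t - 12) + d*(94 - 94*t) - 16*t + 16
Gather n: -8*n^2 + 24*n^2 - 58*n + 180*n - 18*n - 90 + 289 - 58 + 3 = 16*n^2 + 104*n + 144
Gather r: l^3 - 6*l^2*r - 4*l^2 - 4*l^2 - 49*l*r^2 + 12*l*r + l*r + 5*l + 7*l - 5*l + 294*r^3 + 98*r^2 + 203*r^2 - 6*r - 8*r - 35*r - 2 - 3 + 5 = l^3 - 8*l^2 + 7*l + 294*r^3 + r^2*(301 - 49*l) + r*(-6*l^2 + 13*l - 49)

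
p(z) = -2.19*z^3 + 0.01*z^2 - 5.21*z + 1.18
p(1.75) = -19.64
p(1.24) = -9.44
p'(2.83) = -57.77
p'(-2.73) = -54.23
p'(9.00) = -537.20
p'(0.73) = -8.70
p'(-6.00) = -241.85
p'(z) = -6.57*z^2 + 0.02*z - 5.21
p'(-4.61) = -144.93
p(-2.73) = 60.04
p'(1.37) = -17.51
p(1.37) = -11.57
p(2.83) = -63.12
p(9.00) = -1641.41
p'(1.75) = -25.30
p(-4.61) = 239.97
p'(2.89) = -60.03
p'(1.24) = -15.29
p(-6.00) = 505.84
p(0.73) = -3.47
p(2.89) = -66.65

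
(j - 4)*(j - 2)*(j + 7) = j^3 + j^2 - 34*j + 56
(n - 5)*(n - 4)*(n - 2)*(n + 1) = n^4 - 10*n^3 + 27*n^2 - 2*n - 40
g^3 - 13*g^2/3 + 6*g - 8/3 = (g - 2)*(g - 4/3)*(g - 1)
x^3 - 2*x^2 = x^2*(x - 2)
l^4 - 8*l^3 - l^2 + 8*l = l*(l - 8)*(l - 1)*(l + 1)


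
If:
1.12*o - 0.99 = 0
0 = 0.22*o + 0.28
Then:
No Solution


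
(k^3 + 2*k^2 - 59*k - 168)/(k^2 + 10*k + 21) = k - 8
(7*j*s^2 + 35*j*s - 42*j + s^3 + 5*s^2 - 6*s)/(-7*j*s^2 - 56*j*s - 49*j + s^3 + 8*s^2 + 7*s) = (-7*j*s^2 - 35*j*s + 42*j - s^3 - 5*s^2 + 6*s)/(7*j*s^2 + 56*j*s + 49*j - s^3 - 8*s^2 - 7*s)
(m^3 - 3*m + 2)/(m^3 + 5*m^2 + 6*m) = (m^2 - 2*m + 1)/(m*(m + 3))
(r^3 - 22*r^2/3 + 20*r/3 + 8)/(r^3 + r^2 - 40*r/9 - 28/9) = 3*(r - 6)/(3*r + 7)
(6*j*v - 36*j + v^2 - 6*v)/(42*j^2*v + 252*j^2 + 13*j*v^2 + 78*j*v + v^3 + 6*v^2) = (v - 6)/(7*j*v + 42*j + v^2 + 6*v)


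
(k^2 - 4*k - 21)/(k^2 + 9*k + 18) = (k - 7)/(k + 6)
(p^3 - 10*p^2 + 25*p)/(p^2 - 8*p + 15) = p*(p - 5)/(p - 3)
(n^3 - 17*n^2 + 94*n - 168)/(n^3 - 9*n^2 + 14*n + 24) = (n - 7)/(n + 1)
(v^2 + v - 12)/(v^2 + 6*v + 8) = (v - 3)/(v + 2)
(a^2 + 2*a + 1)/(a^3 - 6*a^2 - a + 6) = (a + 1)/(a^2 - 7*a + 6)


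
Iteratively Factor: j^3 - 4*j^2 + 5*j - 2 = (j - 2)*(j^2 - 2*j + 1) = (j - 2)*(j - 1)*(j - 1)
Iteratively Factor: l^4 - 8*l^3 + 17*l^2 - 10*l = (l)*(l^3 - 8*l^2 + 17*l - 10) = l*(l - 5)*(l^2 - 3*l + 2) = l*(l - 5)*(l - 2)*(l - 1)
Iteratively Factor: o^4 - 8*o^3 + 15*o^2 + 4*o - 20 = (o - 2)*(o^3 - 6*o^2 + 3*o + 10) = (o - 2)*(o + 1)*(o^2 - 7*o + 10) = (o - 5)*(o - 2)*(o + 1)*(o - 2)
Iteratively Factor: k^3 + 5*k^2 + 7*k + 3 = (k + 1)*(k^2 + 4*k + 3) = (k + 1)^2*(k + 3)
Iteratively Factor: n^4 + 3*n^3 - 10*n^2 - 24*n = (n - 3)*(n^3 + 6*n^2 + 8*n) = n*(n - 3)*(n^2 + 6*n + 8) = n*(n - 3)*(n + 4)*(n + 2)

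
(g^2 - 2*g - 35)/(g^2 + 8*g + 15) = (g - 7)/(g + 3)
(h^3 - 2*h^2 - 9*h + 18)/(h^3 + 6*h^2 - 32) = (h^2 - 9)/(h^2 + 8*h + 16)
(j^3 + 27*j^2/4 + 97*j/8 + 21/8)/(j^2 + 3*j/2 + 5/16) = 2*(2*j^2 + 13*j + 21)/(4*j + 5)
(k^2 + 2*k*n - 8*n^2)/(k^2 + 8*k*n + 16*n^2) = (k - 2*n)/(k + 4*n)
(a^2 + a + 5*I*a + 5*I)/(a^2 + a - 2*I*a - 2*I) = (a + 5*I)/(a - 2*I)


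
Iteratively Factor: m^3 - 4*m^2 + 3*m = (m - 1)*(m^2 - 3*m) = (m - 3)*(m - 1)*(m)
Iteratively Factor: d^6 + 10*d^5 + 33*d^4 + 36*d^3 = (d)*(d^5 + 10*d^4 + 33*d^3 + 36*d^2) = d^2*(d^4 + 10*d^3 + 33*d^2 + 36*d) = d^2*(d + 4)*(d^3 + 6*d^2 + 9*d) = d^2*(d + 3)*(d + 4)*(d^2 + 3*d) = d^2*(d + 3)^2*(d + 4)*(d)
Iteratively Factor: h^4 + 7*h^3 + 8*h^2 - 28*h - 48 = (h + 3)*(h^3 + 4*h^2 - 4*h - 16) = (h + 3)*(h + 4)*(h^2 - 4) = (h + 2)*(h + 3)*(h + 4)*(h - 2)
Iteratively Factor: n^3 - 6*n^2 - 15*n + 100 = (n + 4)*(n^2 - 10*n + 25) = (n - 5)*(n + 4)*(n - 5)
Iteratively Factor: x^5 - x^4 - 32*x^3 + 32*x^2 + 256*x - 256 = (x + 4)*(x^4 - 5*x^3 - 12*x^2 + 80*x - 64) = (x - 4)*(x + 4)*(x^3 - x^2 - 16*x + 16) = (x - 4)*(x - 1)*(x + 4)*(x^2 - 16) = (x - 4)^2*(x - 1)*(x + 4)*(x + 4)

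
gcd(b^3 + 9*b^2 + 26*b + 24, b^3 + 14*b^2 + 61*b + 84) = b^2 + 7*b + 12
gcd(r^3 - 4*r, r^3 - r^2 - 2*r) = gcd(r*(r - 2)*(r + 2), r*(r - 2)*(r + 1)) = r^2 - 2*r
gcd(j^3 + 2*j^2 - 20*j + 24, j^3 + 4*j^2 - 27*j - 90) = j + 6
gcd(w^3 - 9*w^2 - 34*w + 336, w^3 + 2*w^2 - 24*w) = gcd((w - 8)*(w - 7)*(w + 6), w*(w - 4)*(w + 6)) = w + 6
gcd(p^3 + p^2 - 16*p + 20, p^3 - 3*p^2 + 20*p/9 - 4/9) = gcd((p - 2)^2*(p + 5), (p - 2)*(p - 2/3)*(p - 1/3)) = p - 2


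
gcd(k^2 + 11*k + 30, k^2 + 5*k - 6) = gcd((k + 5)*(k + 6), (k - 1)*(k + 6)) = k + 6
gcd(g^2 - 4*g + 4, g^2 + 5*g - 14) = g - 2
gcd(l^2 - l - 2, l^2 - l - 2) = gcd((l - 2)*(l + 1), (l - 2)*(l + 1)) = l^2 - l - 2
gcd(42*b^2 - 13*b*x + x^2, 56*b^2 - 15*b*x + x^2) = -7*b + x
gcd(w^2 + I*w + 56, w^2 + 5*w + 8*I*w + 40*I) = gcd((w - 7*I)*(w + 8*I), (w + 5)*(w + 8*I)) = w + 8*I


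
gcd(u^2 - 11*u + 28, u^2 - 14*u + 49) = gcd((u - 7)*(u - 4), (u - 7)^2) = u - 7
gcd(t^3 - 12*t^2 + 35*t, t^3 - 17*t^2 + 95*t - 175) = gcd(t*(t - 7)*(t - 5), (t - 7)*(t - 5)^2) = t^2 - 12*t + 35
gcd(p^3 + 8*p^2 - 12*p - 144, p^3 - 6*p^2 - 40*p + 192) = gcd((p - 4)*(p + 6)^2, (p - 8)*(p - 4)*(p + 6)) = p^2 + 2*p - 24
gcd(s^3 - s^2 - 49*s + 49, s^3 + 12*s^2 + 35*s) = s + 7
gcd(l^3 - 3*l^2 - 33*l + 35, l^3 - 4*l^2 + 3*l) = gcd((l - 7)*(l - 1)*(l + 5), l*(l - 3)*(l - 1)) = l - 1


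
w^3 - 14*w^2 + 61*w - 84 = (w - 7)*(w - 4)*(w - 3)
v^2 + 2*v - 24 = (v - 4)*(v + 6)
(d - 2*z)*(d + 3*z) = d^2 + d*z - 6*z^2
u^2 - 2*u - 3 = (u - 3)*(u + 1)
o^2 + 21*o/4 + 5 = (o + 5/4)*(o + 4)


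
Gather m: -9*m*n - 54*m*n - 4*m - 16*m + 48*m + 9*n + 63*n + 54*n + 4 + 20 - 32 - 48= m*(28 - 63*n) + 126*n - 56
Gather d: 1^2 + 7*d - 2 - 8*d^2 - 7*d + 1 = -8*d^2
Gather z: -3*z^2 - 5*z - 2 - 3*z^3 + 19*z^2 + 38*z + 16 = -3*z^3 + 16*z^2 + 33*z + 14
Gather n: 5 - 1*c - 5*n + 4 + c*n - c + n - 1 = -2*c + n*(c - 4) + 8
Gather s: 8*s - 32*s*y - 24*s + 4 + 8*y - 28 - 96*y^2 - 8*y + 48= s*(-32*y - 16) - 96*y^2 + 24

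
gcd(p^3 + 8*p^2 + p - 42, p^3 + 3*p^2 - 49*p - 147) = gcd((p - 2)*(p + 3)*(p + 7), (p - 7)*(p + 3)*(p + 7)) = p^2 + 10*p + 21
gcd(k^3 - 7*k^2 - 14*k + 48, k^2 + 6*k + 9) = k + 3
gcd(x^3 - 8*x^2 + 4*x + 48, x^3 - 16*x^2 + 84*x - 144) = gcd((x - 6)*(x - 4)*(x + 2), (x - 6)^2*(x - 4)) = x^2 - 10*x + 24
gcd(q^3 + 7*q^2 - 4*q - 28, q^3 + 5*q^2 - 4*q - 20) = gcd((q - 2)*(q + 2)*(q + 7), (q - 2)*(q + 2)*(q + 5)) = q^2 - 4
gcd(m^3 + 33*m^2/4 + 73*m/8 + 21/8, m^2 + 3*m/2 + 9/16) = m + 3/4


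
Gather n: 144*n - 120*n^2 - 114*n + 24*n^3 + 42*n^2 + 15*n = 24*n^3 - 78*n^2 + 45*n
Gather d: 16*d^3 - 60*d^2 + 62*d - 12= 16*d^3 - 60*d^2 + 62*d - 12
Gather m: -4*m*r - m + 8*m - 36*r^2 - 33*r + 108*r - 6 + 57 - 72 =m*(7 - 4*r) - 36*r^2 + 75*r - 21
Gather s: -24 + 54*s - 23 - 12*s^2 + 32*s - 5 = -12*s^2 + 86*s - 52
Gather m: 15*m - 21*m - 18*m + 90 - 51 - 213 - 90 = -24*m - 264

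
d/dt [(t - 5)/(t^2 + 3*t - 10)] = (t^2 + 3*t - (t - 5)*(2*t + 3) - 10)/(t^2 + 3*t - 10)^2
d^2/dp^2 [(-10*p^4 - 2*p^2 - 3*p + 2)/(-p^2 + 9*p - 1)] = 2*(10*p^6 - 270*p^5 + 2460*p^4 - 699*p^3 + 48*p^2 + 45*p - 131)/(p^6 - 27*p^5 + 246*p^4 - 783*p^3 + 246*p^2 - 27*p + 1)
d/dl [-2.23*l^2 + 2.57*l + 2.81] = 2.57 - 4.46*l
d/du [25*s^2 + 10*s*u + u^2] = 10*s + 2*u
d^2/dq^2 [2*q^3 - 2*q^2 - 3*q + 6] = 12*q - 4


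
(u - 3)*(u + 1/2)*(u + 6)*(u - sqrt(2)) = u^4 - sqrt(2)*u^3 + 7*u^3/2 - 33*u^2/2 - 7*sqrt(2)*u^2/2 - 9*u + 33*sqrt(2)*u/2 + 9*sqrt(2)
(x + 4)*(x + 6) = x^2 + 10*x + 24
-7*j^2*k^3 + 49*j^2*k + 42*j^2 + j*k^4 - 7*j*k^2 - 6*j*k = (-7*j + k)*(k - 3)*(k + 2)*(j*k + j)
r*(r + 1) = r^2 + r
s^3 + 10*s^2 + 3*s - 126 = (s - 3)*(s + 6)*(s + 7)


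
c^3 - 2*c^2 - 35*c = c*(c - 7)*(c + 5)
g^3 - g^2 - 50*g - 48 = (g - 8)*(g + 1)*(g + 6)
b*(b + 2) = b^2 + 2*b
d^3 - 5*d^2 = d^2*(d - 5)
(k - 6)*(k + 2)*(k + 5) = k^3 + k^2 - 32*k - 60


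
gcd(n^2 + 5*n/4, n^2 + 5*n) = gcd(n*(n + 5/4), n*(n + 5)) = n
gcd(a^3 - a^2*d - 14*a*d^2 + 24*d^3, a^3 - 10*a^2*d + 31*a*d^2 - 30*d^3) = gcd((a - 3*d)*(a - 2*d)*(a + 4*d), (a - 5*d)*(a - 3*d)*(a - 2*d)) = a^2 - 5*a*d + 6*d^2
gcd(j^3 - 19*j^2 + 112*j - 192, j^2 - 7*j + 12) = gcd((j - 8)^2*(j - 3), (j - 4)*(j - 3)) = j - 3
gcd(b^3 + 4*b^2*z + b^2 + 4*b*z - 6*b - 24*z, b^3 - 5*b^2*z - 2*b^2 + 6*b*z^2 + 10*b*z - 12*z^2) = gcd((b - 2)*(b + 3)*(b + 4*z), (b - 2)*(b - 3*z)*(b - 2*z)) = b - 2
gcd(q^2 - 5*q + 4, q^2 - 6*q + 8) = q - 4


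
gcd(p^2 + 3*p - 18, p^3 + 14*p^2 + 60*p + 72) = p + 6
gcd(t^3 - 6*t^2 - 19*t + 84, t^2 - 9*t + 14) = t - 7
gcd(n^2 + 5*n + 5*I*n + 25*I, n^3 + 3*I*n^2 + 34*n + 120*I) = n + 5*I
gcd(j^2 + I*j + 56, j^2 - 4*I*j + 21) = j - 7*I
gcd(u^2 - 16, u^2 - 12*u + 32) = u - 4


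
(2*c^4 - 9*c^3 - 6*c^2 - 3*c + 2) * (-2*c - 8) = -4*c^5 + 2*c^4 + 84*c^3 + 54*c^2 + 20*c - 16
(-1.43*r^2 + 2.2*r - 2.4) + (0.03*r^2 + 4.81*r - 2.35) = -1.4*r^2 + 7.01*r - 4.75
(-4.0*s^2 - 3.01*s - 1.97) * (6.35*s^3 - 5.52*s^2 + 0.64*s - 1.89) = -25.4*s^5 + 2.9665*s^4 + 1.5457*s^3 + 16.508*s^2 + 4.4281*s + 3.7233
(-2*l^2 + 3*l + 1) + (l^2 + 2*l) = -l^2 + 5*l + 1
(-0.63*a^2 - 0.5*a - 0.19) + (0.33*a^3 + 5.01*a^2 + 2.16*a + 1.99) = 0.33*a^3 + 4.38*a^2 + 1.66*a + 1.8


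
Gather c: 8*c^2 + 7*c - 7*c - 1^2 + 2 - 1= 8*c^2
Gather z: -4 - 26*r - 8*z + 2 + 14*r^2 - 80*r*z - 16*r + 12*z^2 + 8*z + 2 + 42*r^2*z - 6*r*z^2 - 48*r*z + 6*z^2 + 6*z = 14*r^2 - 42*r + z^2*(18 - 6*r) + z*(42*r^2 - 128*r + 6)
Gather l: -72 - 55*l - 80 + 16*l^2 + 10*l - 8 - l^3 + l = -l^3 + 16*l^2 - 44*l - 160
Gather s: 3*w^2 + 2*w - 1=3*w^2 + 2*w - 1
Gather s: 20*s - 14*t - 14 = 20*s - 14*t - 14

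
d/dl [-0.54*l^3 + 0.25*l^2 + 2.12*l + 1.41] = -1.62*l^2 + 0.5*l + 2.12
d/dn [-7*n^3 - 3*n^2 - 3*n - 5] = -21*n^2 - 6*n - 3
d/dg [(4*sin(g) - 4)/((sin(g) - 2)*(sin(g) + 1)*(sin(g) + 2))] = 8*(-sin(g)^3 + sin(g)^2 + sin(g) - 4)*cos(g)/((sin(g) - 2)^2*(sin(g) + 1)^2*(sin(g) + 2)^2)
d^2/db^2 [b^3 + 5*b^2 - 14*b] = 6*b + 10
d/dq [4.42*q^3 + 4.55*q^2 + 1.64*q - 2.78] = 13.26*q^2 + 9.1*q + 1.64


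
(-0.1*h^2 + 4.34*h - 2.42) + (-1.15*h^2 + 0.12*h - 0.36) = -1.25*h^2 + 4.46*h - 2.78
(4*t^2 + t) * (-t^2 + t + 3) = -4*t^4 + 3*t^3 + 13*t^2 + 3*t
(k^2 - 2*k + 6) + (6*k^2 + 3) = 7*k^2 - 2*k + 9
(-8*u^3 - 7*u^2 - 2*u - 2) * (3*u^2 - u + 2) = -24*u^5 - 13*u^4 - 15*u^3 - 18*u^2 - 2*u - 4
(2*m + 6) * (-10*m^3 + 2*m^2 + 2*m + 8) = -20*m^4 - 56*m^3 + 16*m^2 + 28*m + 48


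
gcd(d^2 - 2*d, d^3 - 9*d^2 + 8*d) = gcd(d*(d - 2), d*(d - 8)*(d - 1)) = d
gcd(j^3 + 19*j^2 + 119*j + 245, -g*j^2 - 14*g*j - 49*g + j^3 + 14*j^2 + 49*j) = j^2 + 14*j + 49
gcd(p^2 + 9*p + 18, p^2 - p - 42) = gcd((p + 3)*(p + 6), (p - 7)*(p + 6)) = p + 6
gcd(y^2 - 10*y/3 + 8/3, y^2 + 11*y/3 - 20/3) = y - 4/3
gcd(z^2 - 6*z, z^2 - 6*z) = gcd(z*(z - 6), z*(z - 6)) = z^2 - 6*z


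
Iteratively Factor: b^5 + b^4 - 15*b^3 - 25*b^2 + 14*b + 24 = (b + 3)*(b^4 - 2*b^3 - 9*b^2 + 2*b + 8) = (b - 4)*(b + 3)*(b^3 + 2*b^2 - b - 2) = (b - 4)*(b + 2)*(b + 3)*(b^2 - 1) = (b - 4)*(b - 1)*(b + 2)*(b + 3)*(b + 1)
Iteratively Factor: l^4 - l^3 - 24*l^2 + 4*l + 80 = (l + 2)*(l^3 - 3*l^2 - 18*l + 40) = (l - 5)*(l + 2)*(l^2 + 2*l - 8) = (l - 5)*(l - 2)*(l + 2)*(l + 4)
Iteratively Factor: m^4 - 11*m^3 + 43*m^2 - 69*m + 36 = (m - 4)*(m^3 - 7*m^2 + 15*m - 9) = (m - 4)*(m - 1)*(m^2 - 6*m + 9) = (m - 4)*(m - 3)*(m - 1)*(m - 3)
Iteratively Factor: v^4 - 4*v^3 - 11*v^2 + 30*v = (v - 5)*(v^3 + v^2 - 6*v) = (v - 5)*(v - 2)*(v^2 + 3*v) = (v - 5)*(v - 2)*(v + 3)*(v)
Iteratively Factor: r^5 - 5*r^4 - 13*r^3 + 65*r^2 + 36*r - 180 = (r - 5)*(r^4 - 13*r^2 + 36) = (r - 5)*(r - 3)*(r^3 + 3*r^2 - 4*r - 12) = (r - 5)*(r - 3)*(r + 3)*(r^2 - 4) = (r - 5)*(r - 3)*(r + 2)*(r + 3)*(r - 2)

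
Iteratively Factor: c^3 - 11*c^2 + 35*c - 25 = (c - 5)*(c^2 - 6*c + 5) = (c - 5)^2*(c - 1)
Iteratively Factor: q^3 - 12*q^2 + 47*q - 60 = (q - 5)*(q^2 - 7*q + 12) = (q - 5)*(q - 3)*(q - 4)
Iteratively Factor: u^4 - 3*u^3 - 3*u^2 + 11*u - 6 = (u - 1)*(u^3 - 2*u^2 - 5*u + 6) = (u - 1)^2*(u^2 - u - 6) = (u - 1)^2*(u + 2)*(u - 3)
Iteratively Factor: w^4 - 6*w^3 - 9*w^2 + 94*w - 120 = (w - 5)*(w^3 - w^2 - 14*w + 24) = (w - 5)*(w - 3)*(w^2 + 2*w - 8) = (w - 5)*(w - 3)*(w - 2)*(w + 4)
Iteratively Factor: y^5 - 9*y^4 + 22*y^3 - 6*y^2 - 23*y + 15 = (y - 1)*(y^4 - 8*y^3 + 14*y^2 + 8*y - 15) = (y - 1)*(y + 1)*(y^3 - 9*y^2 + 23*y - 15) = (y - 3)*(y - 1)*(y + 1)*(y^2 - 6*y + 5) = (y - 5)*(y - 3)*(y - 1)*(y + 1)*(y - 1)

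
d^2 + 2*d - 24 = (d - 4)*(d + 6)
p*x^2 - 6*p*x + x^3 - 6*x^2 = x*(p + x)*(x - 6)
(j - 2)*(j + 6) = j^2 + 4*j - 12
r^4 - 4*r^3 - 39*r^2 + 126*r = r*(r - 7)*(r - 3)*(r + 6)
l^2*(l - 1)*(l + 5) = l^4 + 4*l^3 - 5*l^2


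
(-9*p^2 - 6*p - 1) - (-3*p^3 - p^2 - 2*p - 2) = 3*p^3 - 8*p^2 - 4*p + 1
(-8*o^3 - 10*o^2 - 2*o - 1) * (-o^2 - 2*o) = 8*o^5 + 26*o^4 + 22*o^3 + 5*o^2 + 2*o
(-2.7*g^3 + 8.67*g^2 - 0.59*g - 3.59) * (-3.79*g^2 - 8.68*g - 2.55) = 10.233*g^5 - 9.4233*g^4 - 66.1345*g^3 - 3.3812*g^2 + 32.6657*g + 9.1545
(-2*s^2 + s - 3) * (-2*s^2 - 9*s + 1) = 4*s^4 + 16*s^3 - 5*s^2 + 28*s - 3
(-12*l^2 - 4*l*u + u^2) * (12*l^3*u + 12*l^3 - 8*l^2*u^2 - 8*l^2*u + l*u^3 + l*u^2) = -144*l^5*u - 144*l^5 + 48*l^4*u^2 + 48*l^4*u + 32*l^3*u^3 + 32*l^3*u^2 - 12*l^2*u^4 - 12*l^2*u^3 + l*u^5 + l*u^4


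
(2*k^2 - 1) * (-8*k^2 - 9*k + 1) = -16*k^4 - 18*k^3 + 10*k^2 + 9*k - 1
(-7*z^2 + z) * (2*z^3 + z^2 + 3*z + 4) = -14*z^5 - 5*z^4 - 20*z^3 - 25*z^2 + 4*z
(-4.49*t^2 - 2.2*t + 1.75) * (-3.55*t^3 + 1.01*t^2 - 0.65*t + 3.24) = 15.9395*t^5 + 3.2751*t^4 - 5.516*t^3 - 11.3501*t^2 - 8.2655*t + 5.67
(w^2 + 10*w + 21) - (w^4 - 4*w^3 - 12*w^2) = -w^4 + 4*w^3 + 13*w^2 + 10*w + 21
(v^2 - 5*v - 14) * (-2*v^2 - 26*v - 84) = -2*v^4 - 16*v^3 + 74*v^2 + 784*v + 1176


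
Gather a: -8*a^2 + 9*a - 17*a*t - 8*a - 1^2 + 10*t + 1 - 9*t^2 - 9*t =-8*a^2 + a*(1 - 17*t) - 9*t^2 + t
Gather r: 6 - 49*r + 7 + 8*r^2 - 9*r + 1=8*r^2 - 58*r + 14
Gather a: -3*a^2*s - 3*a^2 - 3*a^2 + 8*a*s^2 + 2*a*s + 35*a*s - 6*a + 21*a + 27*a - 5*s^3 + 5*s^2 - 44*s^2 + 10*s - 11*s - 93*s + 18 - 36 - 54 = a^2*(-3*s - 6) + a*(8*s^2 + 37*s + 42) - 5*s^3 - 39*s^2 - 94*s - 72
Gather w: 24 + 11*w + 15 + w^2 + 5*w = w^2 + 16*w + 39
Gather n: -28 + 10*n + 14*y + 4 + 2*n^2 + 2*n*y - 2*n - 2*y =2*n^2 + n*(2*y + 8) + 12*y - 24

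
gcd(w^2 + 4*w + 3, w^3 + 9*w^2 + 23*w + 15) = w^2 + 4*w + 3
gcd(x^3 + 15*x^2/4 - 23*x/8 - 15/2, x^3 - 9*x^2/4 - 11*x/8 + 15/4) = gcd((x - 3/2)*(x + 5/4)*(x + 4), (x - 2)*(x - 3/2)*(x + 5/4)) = x^2 - x/4 - 15/8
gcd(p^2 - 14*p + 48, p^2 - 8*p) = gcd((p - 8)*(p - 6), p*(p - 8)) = p - 8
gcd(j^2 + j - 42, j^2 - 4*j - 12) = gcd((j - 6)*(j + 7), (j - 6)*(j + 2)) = j - 6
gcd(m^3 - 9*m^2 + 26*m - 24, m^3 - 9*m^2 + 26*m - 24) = m^3 - 9*m^2 + 26*m - 24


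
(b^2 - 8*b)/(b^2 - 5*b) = (b - 8)/(b - 5)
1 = 1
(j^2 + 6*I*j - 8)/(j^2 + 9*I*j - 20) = (j + 2*I)/(j + 5*I)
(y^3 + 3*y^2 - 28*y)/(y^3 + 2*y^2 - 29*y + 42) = y*(y - 4)/(y^2 - 5*y + 6)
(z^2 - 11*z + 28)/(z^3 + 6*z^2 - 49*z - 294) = (z - 4)/(z^2 + 13*z + 42)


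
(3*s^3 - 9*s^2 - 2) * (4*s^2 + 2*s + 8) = 12*s^5 - 30*s^4 + 6*s^3 - 80*s^2 - 4*s - 16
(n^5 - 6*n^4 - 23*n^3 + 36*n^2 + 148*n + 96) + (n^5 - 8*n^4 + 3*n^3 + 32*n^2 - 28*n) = 2*n^5 - 14*n^4 - 20*n^3 + 68*n^2 + 120*n + 96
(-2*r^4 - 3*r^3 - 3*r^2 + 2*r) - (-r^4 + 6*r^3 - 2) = -r^4 - 9*r^3 - 3*r^2 + 2*r + 2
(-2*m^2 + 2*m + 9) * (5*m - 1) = -10*m^3 + 12*m^2 + 43*m - 9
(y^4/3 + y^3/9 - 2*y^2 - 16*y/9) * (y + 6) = y^5/3 + 19*y^4/9 - 4*y^3/3 - 124*y^2/9 - 32*y/3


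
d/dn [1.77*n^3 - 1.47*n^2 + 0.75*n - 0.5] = 5.31*n^2 - 2.94*n + 0.75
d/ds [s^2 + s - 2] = 2*s + 1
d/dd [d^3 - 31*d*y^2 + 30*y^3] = 3*d^2 - 31*y^2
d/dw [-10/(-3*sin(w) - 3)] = -10*cos(w)/(3*(sin(w) + 1)^2)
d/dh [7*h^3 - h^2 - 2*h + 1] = 21*h^2 - 2*h - 2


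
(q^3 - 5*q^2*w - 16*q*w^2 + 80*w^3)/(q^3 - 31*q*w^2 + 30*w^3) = (q^2 - 16*w^2)/(q^2 + 5*q*w - 6*w^2)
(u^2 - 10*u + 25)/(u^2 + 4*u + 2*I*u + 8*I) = (u^2 - 10*u + 25)/(u^2 + 2*u*(2 + I) + 8*I)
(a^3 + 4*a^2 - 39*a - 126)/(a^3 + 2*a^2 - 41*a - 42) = (a + 3)/(a + 1)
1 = 1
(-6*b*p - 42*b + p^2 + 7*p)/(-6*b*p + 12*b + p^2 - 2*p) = (p + 7)/(p - 2)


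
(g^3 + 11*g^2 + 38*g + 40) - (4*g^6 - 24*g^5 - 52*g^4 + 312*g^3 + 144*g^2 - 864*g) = -4*g^6 + 24*g^5 + 52*g^4 - 311*g^3 - 133*g^2 + 902*g + 40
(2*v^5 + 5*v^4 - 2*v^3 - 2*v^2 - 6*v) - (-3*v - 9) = 2*v^5 + 5*v^4 - 2*v^3 - 2*v^2 - 3*v + 9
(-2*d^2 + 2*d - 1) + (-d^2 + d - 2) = -3*d^2 + 3*d - 3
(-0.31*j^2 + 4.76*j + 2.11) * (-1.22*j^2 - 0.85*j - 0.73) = 0.3782*j^4 - 5.5437*j^3 - 6.3939*j^2 - 5.2683*j - 1.5403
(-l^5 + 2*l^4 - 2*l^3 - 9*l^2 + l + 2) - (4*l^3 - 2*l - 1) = -l^5 + 2*l^4 - 6*l^3 - 9*l^2 + 3*l + 3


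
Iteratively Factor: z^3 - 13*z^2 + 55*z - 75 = (z - 3)*(z^2 - 10*z + 25) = (z - 5)*(z - 3)*(z - 5)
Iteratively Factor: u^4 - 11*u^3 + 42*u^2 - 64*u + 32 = (u - 4)*(u^3 - 7*u^2 + 14*u - 8) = (u - 4)*(u - 2)*(u^2 - 5*u + 4) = (u - 4)^2*(u - 2)*(u - 1)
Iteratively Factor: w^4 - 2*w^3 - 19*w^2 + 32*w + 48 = (w - 3)*(w^3 + w^2 - 16*w - 16) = (w - 3)*(w + 4)*(w^2 - 3*w - 4) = (w - 3)*(w + 1)*(w + 4)*(w - 4)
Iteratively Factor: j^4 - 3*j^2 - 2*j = (j + 1)*(j^3 - j^2 - 2*j) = (j - 2)*(j + 1)*(j^2 + j) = (j - 2)*(j + 1)^2*(j)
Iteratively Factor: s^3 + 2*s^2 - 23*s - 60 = (s + 3)*(s^2 - s - 20) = (s + 3)*(s + 4)*(s - 5)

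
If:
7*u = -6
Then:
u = -6/7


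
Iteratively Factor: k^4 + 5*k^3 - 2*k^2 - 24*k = (k - 2)*(k^3 + 7*k^2 + 12*k) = (k - 2)*(k + 3)*(k^2 + 4*k) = (k - 2)*(k + 3)*(k + 4)*(k)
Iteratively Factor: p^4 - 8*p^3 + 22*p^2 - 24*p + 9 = (p - 3)*(p^3 - 5*p^2 + 7*p - 3) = (p - 3)^2*(p^2 - 2*p + 1) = (p - 3)^2*(p - 1)*(p - 1)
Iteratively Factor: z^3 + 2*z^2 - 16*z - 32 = (z - 4)*(z^2 + 6*z + 8) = (z - 4)*(z + 2)*(z + 4)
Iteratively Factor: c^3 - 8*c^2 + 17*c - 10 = (c - 5)*(c^2 - 3*c + 2) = (c - 5)*(c - 2)*(c - 1)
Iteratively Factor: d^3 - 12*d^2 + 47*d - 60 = (d - 3)*(d^2 - 9*d + 20) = (d - 4)*(d - 3)*(d - 5)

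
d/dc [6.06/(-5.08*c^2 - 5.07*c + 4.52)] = (61.5696*c + 30.7242)/(5.08*c^2 + 5.07*c - 4.52)^2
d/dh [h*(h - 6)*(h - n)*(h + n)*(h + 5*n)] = 5*h^4 + 20*h^3*n - 24*h^3 - 3*h^2*n^2 - 90*h^2*n - 10*h*n^3 + 12*h*n^2 + 30*n^3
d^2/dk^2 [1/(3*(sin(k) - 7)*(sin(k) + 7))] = 2*(-2*sin(k)^4 - 95*sin(k)^2 + 49)/(3*(sin(k) - 7)^3*(sin(k) + 7)^3)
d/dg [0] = 0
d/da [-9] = 0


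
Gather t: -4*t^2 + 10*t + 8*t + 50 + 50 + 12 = -4*t^2 + 18*t + 112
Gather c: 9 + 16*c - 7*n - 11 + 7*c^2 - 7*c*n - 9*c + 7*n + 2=7*c^2 + c*(7 - 7*n)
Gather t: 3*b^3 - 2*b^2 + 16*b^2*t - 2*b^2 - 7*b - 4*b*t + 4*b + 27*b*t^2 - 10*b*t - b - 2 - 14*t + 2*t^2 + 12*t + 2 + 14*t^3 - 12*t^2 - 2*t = 3*b^3 - 4*b^2 - 4*b + 14*t^3 + t^2*(27*b - 10) + t*(16*b^2 - 14*b - 4)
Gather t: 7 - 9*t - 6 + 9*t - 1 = 0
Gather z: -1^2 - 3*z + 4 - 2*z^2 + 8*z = -2*z^2 + 5*z + 3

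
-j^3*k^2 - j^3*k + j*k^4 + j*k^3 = k*(-j + k)*(j + k)*(j*k + j)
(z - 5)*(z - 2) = z^2 - 7*z + 10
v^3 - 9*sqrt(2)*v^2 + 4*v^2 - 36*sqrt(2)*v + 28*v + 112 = (v + 4)*(v - 7*sqrt(2))*(v - 2*sqrt(2))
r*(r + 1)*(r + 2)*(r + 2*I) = r^4 + 3*r^3 + 2*I*r^3 + 2*r^2 + 6*I*r^2 + 4*I*r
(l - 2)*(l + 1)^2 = l^3 - 3*l - 2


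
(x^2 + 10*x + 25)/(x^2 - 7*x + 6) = (x^2 + 10*x + 25)/(x^2 - 7*x + 6)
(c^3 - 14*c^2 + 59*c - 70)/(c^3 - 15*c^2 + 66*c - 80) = (c - 7)/(c - 8)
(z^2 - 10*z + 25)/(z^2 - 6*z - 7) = (-z^2 + 10*z - 25)/(-z^2 + 6*z + 7)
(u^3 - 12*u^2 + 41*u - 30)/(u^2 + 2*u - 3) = (u^2 - 11*u + 30)/(u + 3)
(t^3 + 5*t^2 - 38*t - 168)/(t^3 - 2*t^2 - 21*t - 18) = (t^2 + 11*t + 28)/(t^2 + 4*t + 3)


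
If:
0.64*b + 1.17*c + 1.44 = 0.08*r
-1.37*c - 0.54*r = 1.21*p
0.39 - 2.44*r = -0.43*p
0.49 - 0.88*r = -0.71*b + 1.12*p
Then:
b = -90.85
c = 47.87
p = -50.31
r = -8.71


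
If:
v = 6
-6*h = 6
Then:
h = -1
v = 6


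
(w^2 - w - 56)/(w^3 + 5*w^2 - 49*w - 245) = (w - 8)/(w^2 - 2*w - 35)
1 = 1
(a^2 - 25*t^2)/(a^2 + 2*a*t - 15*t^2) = (-a + 5*t)/(-a + 3*t)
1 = 1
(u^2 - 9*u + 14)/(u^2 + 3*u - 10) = (u - 7)/(u + 5)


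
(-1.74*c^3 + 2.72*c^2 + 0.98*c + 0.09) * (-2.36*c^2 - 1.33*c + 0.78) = 4.1064*c^5 - 4.105*c^4 - 7.2876*c^3 + 0.6058*c^2 + 0.6447*c + 0.0702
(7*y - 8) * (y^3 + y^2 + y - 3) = 7*y^4 - y^3 - y^2 - 29*y + 24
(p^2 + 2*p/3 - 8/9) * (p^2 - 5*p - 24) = p^4 - 13*p^3/3 - 254*p^2/9 - 104*p/9 + 64/3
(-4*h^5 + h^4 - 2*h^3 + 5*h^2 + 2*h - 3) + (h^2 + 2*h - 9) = -4*h^5 + h^4 - 2*h^3 + 6*h^2 + 4*h - 12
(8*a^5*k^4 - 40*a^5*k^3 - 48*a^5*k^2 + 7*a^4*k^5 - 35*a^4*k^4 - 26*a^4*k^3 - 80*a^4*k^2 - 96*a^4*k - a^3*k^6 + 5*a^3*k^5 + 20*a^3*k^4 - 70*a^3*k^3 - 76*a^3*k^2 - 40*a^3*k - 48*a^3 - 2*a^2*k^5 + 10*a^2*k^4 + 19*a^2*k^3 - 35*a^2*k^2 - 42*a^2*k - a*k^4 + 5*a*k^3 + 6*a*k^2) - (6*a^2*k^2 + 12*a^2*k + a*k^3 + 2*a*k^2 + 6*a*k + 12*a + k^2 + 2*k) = 8*a^5*k^4 - 40*a^5*k^3 - 48*a^5*k^2 + 7*a^4*k^5 - 35*a^4*k^4 - 26*a^4*k^3 - 80*a^4*k^2 - 96*a^4*k - a^3*k^6 + 5*a^3*k^5 + 20*a^3*k^4 - 70*a^3*k^3 - 76*a^3*k^2 - 40*a^3*k - 48*a^3 - 2*a^2*k^5 + 10*a^2*k^4 + 19*a^2*k^3 - 41*a^2*k^2 - 54*a^2*k - a*k^4 + 4*a*k^3 + 4*a*k^2 - 6*a*k - 12*a - k^2 - 2*k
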